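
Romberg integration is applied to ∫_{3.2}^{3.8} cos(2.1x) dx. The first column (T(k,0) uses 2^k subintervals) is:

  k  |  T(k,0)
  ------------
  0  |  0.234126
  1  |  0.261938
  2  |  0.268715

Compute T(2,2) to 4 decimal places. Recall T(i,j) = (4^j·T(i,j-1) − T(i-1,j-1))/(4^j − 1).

0.2710

T(1,1) = 0.261938 + (0.261938 − 0.234126)/3 = 0.271209
T(2,1) = (4·0.268715 − 0.261938) / 3 = 0.270974
T(2,2) = 0.270974 + (0.270974 − 0.271209)/15 = 0.270958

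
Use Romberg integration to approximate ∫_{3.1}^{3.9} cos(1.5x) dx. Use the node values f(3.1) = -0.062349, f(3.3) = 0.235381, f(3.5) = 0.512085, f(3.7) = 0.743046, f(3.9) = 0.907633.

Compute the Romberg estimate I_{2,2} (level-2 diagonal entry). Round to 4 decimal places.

I_{0,0} (trapezoid, 1 panel, h=0.8000): 0.338114
I_{1,0} (trapezoid, 2 panels, h=0.4000): 0.373891
I_{2,0} (trapezoid, 4 panels, h=0.2000): 0.382631
I_{1,1} = 0.373891 + (0.373891 − 0.338114)/3 = 0.385817
I_{2,1} = 0.382631 + (0.382631 − 0.373891)/3 = 0.385544
I_{2,2} = 0.385544 + (0.385544 − 0.385817)/15 = 0.385526

0.3855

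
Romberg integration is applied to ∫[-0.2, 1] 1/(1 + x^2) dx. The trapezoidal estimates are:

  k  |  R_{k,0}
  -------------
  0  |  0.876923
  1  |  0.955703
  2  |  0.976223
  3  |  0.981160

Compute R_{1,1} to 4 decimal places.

Richardson extrapolation on the trapezoidal column (denominator 4−1=3):
R_{1,1} = (4·0.955703 − 0.876923) / 3 = 0.981963

0.9820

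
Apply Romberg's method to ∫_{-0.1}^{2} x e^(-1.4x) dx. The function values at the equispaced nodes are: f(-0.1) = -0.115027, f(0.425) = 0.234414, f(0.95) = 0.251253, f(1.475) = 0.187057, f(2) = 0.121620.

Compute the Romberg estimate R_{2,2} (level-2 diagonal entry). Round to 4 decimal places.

R_{0,0} (trapezoid, 1 panel, h=2.1000): 0.006923
R_{1,0} (trapezoid, 2 panels, h=1.0500): 0.267277
R_{2,0} (trapezoid, 4 panels, h=0.5250): 0.354911
R_{1,1} = 0.267277 + (0.267277 − 0.006923)/3 = 0.354062
R_{2,1} = 0.354911 + (0.354911 − 0.267277)/3 = 0.384122
R_{2,2} = 0.384122 + (0.384122 − 0.354062)/15 = 0.386126

0.3861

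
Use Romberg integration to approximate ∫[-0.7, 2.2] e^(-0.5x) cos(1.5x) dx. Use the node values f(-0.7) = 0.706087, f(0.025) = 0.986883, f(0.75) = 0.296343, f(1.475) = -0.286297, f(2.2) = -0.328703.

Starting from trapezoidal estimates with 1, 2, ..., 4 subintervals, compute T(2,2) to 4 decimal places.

0.9221

T(0,0) (trapezoid, 1 panel, h=2.9000): 0.547207
T(1,0) (trapezoid, 2 panels, h=1.4500): 0.703301
T(2,0) (trapezoid, 4 panels, h=0.7250): 0.859575
T(1,1) = 0.703301 + (0.703301 − 0.547207)/3 = 0.755332
T(2,1) = 0.859575 + (0.859575 − 0.703301)/3 = 0.911666
T(2,2) = 0.911666 + (0.911666 − 0.755332)/15 = 0.922088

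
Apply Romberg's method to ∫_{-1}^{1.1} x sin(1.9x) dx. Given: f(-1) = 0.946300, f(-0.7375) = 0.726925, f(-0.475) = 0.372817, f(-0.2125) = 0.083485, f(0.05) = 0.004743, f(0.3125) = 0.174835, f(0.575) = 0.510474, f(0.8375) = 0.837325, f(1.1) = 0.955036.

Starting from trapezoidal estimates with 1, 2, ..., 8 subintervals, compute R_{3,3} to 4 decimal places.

0.9600

R_{0,0} (trapezoid, 1 panel, h=2.1000): 1.996403
R_{1,0} (trapezoid, 2 panels, h=1.0500): 1.003182
R_{2,0} (trapezoid, 4 panels, h=0.5250): 0.965319
R_{3,0} (trapezoid, 8 panels, h=0.2625): 0.961084
R_{1,1} = 1.003182 + (1.003182 − 1.996403)/3 = 0.672108
R_{2,1} = 0.965319 + (0.965319 − 1.003182)/3 = 0.952698
R_{3,1} = 0.961084 + (0.961084 − 0.965319)/3 = 0.959672
R_{2,2} = 0.952698 + (0.952698 − 0.672108)/15 = 0.971404
R_{3,2} = 0.959672 + (0.959672 − 0.952698)/15 = 0.960137
R_{3,3} = 0.960137 + (0.960137 − 0.971404)/63 = 0.959958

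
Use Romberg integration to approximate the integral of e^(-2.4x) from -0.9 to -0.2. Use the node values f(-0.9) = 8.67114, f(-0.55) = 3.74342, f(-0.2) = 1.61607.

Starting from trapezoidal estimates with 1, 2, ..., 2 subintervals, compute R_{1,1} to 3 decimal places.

2.947

R_{0,0} (trapezoid, 1 panel, h=0.7000): 3.60052
R_{1,0} (trapezoid, 2 panels, h=0.3500): 3.11046
R_{1,1} = 3.11046 + (3.11046 − 3.60052)/3 = 2.94711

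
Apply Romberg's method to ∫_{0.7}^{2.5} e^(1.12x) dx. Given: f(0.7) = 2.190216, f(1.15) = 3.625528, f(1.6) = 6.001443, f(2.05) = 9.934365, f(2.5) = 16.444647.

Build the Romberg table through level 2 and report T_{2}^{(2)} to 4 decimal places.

12.7276

T_{0}^{(0)} (trapezoid, 1 panel, h=1.8000): 16.771377
T_{1}^{(0)} (trapezoid, 2 panels, h=0.9000): 13.786987
T_{2}^{(0)} (trapezoid, 4 panels, h=0.4500): 12.995445
T_{1}^{(1)} = 13.786987 + (13.786987 − 16.771377)/3 = 12.792190
T_{2}^{(1)} = 12.995445 + (12.995445 − 13.786987)/3 = 12.731598
T_{2}^{(2)} = 12.731598 + (12.731598 − 12.792190)/15 = 12.727559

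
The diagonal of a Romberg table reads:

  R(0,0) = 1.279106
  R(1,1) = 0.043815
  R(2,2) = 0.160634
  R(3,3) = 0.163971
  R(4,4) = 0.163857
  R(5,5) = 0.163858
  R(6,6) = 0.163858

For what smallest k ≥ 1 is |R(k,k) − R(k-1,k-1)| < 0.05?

|R(1,1) − R(0,0)| = 1.235291 ≥ 0.05
|R(2,2) − R(1,1)| = 0.116819 ≥ 0.05
|R(3,3) − R(2,2)| = 0.003337 < 0.05

k = 3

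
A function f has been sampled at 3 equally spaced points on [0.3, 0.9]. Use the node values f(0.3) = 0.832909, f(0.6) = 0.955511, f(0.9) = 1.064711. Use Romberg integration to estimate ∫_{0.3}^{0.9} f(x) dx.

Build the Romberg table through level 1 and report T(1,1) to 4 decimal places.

T(0,0) (trapezoid, 1 panel, h=0.6000): 0.569286
T(1,0) (trapezoid, 2 panels, h=0.3000): 0.571296
T(1,1) = 0.571296 + (0.571296 − 0.569286)/3 = 0.571966

0.5720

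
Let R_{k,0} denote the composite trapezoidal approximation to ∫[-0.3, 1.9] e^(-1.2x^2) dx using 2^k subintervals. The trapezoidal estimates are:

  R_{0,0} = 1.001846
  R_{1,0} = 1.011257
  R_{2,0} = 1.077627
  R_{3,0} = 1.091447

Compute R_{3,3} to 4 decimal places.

R_{1,1} = (4·1.011257 − 1.001846) / 3 = 1.014394
R_{2,1} = (4·1.077627 − 1.011257) / 3 = 1.099750
R_{3,1} = 1.091447 + (1.091447 − 1.077627)/3 = 1.096054
R_{2,2} = 1.099750 + (1.099750 − 1.014394)/15 = 1.105440
R_{3,2} = (16·1.096054 − 1.099750) / 15 = 1.095808
R_{3,3} = 1.095808 + (1.095808 − 1.105440)/63 = 1.095655

1.0957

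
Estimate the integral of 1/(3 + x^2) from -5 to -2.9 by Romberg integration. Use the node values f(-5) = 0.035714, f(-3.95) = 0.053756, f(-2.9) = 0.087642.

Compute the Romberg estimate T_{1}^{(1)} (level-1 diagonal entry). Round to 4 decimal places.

0.1184

T_{0}^{(0)} (trapezoid, 1 panel, h=2.1000): 0.129524
T_{1}^{(0)} (trapezoid, 2 panels, h=1.0500): 0.121206
T_{1}^{(1)} = 0.121206 + (0.121206 − 0.129524)/3 = 0.118433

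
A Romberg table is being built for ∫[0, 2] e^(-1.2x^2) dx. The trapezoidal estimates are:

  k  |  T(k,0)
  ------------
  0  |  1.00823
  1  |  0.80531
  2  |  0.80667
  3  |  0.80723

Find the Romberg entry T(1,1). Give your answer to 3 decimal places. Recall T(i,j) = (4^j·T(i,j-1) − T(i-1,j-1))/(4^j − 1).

T(1,1) = (4·0.80531 − 1.00823) / 3 = 0.73767

0.738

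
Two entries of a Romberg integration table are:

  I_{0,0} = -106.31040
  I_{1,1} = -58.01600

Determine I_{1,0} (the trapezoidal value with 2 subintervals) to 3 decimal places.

-70.090

From I_{1,1} = (4·I_{1,0} − I_{0,0})/3, solve for I_{1,0}:
4·I_{1,0} = 3·(-58.01600) + (-106.31040) = -280.35840
I_{1,0} = -70.08960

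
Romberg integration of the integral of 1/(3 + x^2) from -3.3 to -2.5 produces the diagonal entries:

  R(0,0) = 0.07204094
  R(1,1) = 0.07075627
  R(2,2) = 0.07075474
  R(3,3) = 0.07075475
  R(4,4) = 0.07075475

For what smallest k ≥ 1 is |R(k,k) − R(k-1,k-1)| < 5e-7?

k = 3

|R(1,1) − R(0,0)| = 0.00128467 ≥ 5e-7
|R(2,2) − R(1,1)| = 0.00000153 ≥ 5e-7
|R(3,3) − R(2,2)| = 0.00000001 < 5e-7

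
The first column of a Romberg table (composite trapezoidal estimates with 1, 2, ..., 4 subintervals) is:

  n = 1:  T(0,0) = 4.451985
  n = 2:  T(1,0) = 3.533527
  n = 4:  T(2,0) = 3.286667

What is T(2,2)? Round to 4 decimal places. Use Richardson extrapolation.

3.2028

T(1,1) = 3.533527 + (3.533527 − 4.451985)/3 = 3.227374
T(2,1) = (4·3.286667 − 3.533527) / 3 = 3.204380
T(2,2) = (16·3.204380 − 3.227374) / 15 = 3.202847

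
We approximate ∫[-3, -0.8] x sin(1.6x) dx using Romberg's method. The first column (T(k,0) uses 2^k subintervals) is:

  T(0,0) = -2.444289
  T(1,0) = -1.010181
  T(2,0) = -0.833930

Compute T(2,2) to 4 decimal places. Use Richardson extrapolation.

-0.7914

T(1,1) = -1.010181 + (-1.010181 − (-2.444289))/3 = -0.532145
T(2,1) = -0.833930 + (-0.833930 − (-1.010181))/3 = -0.775180
T(2,2) = -0.775180 + (-0.775180 − (-0.532145))/15 = -0.791382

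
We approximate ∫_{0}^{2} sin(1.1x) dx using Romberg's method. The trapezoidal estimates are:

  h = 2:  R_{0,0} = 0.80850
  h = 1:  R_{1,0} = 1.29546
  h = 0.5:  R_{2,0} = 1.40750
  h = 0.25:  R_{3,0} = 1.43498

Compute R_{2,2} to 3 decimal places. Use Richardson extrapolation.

Richardson extrapolation on the trapezoidal column (denominator 4−1=3):
R_{1,1} = 1.29546 + (1.29546 − 0.80850)/3 = 1.45778
R_{2,1} = 1.40750 + (1.40750 − 1.29546)/3 = 1.44485
R_{2,2} = 1.44485 + (1.44485 − 1.45778)/15 = 1.44399

1.444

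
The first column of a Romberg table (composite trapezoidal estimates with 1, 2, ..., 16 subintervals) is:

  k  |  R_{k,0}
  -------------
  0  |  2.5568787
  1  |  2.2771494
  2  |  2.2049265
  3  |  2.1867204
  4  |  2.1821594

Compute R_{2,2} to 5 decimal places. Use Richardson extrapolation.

2.18065

R_{1,1} = (4·2.2771494 − 2.5568787) / 3 = 2.1839063
R_{2,1} = 2.2049265 + (2.2049265 − 2.2771494)/3 = 2.1808522
R_{2,2} = (16·2.1808522 − 2.1839063) / 15 = 2.1806486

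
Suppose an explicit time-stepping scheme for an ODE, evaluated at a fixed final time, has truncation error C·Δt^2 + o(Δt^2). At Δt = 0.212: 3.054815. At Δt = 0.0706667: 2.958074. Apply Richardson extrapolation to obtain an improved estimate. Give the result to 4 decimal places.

2.9460

Extrapolated value = (9·A(Δt/3) − A(Δt)) / (9 − 1)
= (9·2.958074 − 3.054815) / 8
= 23.567851 / 8 = 2.945981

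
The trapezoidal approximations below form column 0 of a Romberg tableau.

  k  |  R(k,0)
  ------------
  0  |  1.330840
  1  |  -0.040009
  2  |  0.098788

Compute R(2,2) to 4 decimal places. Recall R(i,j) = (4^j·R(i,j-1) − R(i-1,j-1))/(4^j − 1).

R(1,1) = -0.040009 + (-0.040009 − 1.330840)/3 = -0.496959
R(2,1) = (4·0.098788 − (-0.040009)) / 3 = 0.145054
R(2,2) = (16·0.145054 − (-0.496959)) / 15 = 0.187855

0.1879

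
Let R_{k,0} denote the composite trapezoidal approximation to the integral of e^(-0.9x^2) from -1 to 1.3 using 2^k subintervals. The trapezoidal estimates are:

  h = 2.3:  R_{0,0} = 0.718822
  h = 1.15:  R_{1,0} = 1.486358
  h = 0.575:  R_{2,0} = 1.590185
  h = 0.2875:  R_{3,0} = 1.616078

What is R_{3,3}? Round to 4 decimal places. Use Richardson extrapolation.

1.6248

Richardson extrapolation on the trapezoidal column (denominator 4−1=3):
R_{1,1} = 1.486358 + (1.486358 − 0.718822)/3 = 1.742203
R_{2,1} = 1.590185 + (1.590185 − 1.486358)/3 = 1.624794
R_{3,1} = (4·1.616078 − 1.590185) / 3 = 1.624709
R_{2,2} = (16·1.624794 − 1.742203) / 15 = 1.616967
R_{3,2} = 1.624709 + (1.624709 − 1.624794)/15 = 1.624703
R_{3,3} = 1.624703 + (1.624703 − 1.616967)/63 = 1.624826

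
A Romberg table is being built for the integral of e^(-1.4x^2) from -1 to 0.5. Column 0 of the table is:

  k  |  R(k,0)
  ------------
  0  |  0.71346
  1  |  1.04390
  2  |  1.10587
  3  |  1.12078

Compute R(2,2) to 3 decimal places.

R(1,1) = 1.04390 + (1.04390 − 0.71346)/3 = 1.15405
R(2,1) = 1.10587 + (1.10587 − 1.04390)/3 = 1.12653
R(2,2) = (16·1.12653 − 1.15405) / 15 = 1.12470

1.125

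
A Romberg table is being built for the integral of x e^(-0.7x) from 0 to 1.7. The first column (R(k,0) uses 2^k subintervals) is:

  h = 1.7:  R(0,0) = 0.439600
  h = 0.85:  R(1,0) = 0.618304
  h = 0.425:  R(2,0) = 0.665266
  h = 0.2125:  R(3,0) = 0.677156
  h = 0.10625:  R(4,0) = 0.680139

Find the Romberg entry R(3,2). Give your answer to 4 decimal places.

R(2,1) = (4·0.665266 − 0.618304) / 3 = 0.680920
R(3,1) = (4·0.677156 − 0.665266) / 3 = 0.681119
R(3,2) = (16·0.681119 − 0.680920) / 15 = 0.681132

0.6811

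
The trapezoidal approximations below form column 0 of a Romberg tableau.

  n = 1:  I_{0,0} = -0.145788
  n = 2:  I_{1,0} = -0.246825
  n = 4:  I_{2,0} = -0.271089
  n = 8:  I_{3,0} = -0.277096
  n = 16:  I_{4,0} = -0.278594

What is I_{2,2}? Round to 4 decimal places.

I_{1,1} = (4·(-0.246825) − (-0.145788)) / 3 = -0.280504
I_{2,1} = (4·(-0.271089) − (-0.246825)) / 3 = -0.279177
I_{2,2} = (16·(-0.279177) − (-0.280504)) / 15 = -0.279089

-0.2791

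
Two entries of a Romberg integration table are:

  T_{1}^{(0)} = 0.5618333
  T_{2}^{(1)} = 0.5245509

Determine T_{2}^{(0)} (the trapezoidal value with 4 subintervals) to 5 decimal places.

From T_{2}^{(1)} = (4·T_{2}^{(0)} − T_{1}^{(0)})/3, solve for T_{2}^{(0)}:
4·T_{2}^{(0)} = 3·0.5245509 + 0.5618333 = 2.1354860
T_{2}^{(0)} = 0.5338715

0.53387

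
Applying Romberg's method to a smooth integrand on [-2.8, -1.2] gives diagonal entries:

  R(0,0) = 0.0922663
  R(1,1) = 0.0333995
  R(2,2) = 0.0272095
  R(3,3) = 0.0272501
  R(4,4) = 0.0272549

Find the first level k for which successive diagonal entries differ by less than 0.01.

k = 2

|R(1,1) − R(0,0)| = 0.0588668 ≥ 0.01
|R(2,2) − R(1,1)| = 0.0061900 < 0.01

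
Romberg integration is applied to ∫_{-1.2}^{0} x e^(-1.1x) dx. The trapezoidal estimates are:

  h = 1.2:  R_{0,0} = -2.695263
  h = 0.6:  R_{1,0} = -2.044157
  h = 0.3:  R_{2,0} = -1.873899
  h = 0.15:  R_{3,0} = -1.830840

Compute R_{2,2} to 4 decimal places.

-1.8165

R_{1,1} = -2.044157 + (-2.044157 − (-2.695263))/3 = -1.827122
R_{2,1} = -1.873899 + (-1.873899 − (-2.044157))/3 = -1.817146
R_{2,2} = (16·(-1.817146) − (-1.827122)) / 15 = -1.816481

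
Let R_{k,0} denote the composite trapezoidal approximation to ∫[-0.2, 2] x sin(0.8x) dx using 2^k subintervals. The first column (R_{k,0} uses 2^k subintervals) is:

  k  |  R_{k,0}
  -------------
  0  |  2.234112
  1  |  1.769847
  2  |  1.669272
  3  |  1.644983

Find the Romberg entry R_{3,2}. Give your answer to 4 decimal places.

1.6370

Richardson extrapolation on the trapezoidal column (denominator 4−1=3):
R_{2,1} = (4·1.669272 − 1.769847) / 3 = 1.635747
R_{3,1} = 1.644983 + (1.644983 − 1.669272)/3 = 1.636887
R_{3,2} = 1.636887 + (1.636887 − 1.635747)/15 = 1.636963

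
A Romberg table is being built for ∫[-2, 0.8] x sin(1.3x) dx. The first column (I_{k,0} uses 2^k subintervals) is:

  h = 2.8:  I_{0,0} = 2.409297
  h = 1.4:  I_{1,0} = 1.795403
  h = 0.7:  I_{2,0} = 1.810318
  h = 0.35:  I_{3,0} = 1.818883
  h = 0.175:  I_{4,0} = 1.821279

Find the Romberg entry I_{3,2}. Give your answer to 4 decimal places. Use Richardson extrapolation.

I_{2,1} = 1.810318 + (1.810318 − 1.795403)/3 = 1.815290
I_{3,1} = (4·1.818883 − 1.810318) / 3 = 1.821738
I_{3,2} = (16·1.821738 − 1.815290) / 15 = 1.822168
(Column j=1 coincides with Simpson's rule on the same nodes.)

1.8222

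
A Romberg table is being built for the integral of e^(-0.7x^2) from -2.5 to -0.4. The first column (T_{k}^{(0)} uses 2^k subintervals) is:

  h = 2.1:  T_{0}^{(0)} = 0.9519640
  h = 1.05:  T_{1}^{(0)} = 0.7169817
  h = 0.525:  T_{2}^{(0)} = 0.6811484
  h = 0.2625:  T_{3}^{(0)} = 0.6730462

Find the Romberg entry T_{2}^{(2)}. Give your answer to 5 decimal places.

T_{1}^{(1)} = 0.7169817 + (0.7169817 − 0.9519640)/3 = 0.6386543
T_{2}^{(1)} = 0.6811484 + (0.6811484 − 0.7169817)/3 = 0.6692040
T_{2}^{(2)} = 0.6692040 + (0.6692040 − 0.6386543)/15 = 0.6712406

0.67124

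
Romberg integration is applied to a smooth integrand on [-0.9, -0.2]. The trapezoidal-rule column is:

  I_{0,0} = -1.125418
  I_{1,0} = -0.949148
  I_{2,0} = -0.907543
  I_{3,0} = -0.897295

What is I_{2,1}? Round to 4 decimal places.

-0.8937

I_{2,1} = -0.907543 + (-0.907543 − (-0.949148))/3 = -0.893675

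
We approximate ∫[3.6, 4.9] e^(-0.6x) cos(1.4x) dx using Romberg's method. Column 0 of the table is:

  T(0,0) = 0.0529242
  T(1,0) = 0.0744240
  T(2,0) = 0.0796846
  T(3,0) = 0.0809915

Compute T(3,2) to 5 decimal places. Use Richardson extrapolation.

T(2,1) = (4·0.0796846 − 0.0744240) / 3 = 0.0814381
T(3,1) = (4·0.0809915 − 0.0796846) / 3 = 0.0814271
T(3,2) = (16·0.0814271 − 0.0814381) / 15 = 0.0814264

0.08143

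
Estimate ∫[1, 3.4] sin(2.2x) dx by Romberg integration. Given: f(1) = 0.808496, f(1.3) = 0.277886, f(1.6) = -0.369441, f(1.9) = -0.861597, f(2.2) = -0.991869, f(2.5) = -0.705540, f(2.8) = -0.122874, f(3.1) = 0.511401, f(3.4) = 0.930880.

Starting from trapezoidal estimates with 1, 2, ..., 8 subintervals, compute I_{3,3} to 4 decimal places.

I_{0,0} (trapezoid, 1 panel, h=2.4000): 2.087251
I_{1,0} (trapezoid, 2 panels, h=1.2000): -0.146617
I_{2,0} (trapezoid, 4 panels, h=0.6000): -0.368698
I_{3,0} (trapezoid, 8 panels, h=0.3000): -0.417704
I_{1,1} = -0.146617 + (-0.146617 − 2.087251)/3 = -0.891240
I_{2,1} = -0.368698 + (-0.368698 − (-0.146617))/3 = -0.442725
I_{3,1} = -0.417704 + (-0.417704 − (-0.368698))/3 = -0.434039
I_{2,2} = -0.442725 + (-0.442725 − (-0.891240))/15 = -0.412824
I_{3,2} = -0.434039 + (-0.434039 − (-0.442725))/15 = -0.433460
I_{3,3} = -0.433460 + (-0.433460 − (-0.412824))/63 = -0.433788

-0.4338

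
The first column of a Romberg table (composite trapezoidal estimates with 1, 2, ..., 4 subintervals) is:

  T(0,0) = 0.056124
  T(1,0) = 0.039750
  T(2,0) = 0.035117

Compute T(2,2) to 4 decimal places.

0.0335

Richardson extrapolation on the trapezoidal column (denominator 4−1=3):
T(1,1) = 0.039750 + (0.039750 − 0.056124)/3 = 0.034292
T(2,1) = (4·0.035117 − 0.039750) / 3 = 0.033573
T(2,2) = 0.033573 + (0.033573 − 0.034292)/15 = 0.033525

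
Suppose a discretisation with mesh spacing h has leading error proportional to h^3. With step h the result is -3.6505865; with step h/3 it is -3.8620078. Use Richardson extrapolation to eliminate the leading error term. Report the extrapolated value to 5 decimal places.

The leading error scales as h^3; refining by a factor of 3 reduces it by 3^3 = 27.
Extrapolated value = (27·A(h/3) − A(h)) / (27 − 1)
= (27·(-3.8620078) − (-3.6505865)) / 26
= -100.6236241 / 26 = -3.8701394

-3.87014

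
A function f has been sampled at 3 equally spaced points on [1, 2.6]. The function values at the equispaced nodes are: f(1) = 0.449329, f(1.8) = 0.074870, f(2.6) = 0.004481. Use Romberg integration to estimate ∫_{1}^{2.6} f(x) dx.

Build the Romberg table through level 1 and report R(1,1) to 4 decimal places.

R(0,0) (trapezoid, 1 panel, h=1.6000): 0.363048
R(1,0) (trapezoid, 2 panels, h=0.8000): 0.241420
R(1,1) = 0.241420 + (0.241420 − 0.363048)/3 = 0.200877

0.2009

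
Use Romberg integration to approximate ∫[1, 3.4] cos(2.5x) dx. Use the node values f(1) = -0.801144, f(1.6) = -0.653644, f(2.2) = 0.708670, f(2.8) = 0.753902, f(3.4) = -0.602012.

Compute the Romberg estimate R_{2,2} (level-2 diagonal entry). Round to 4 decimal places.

0.0504

R_{0,0} (trapezoid, 1 panel, h=2.4000): -1.683787
R_{1,0} (trapezoid, 2 panels, h=1.2000): 0.008510
R_{2,0} (trapezoid, 4 panels, h=0.6000): 0.064410
R_{1,1} = 0.008510 + (0.008510 − (-1.683787))/3 = 0.572609
R_{2,1} = 0.064410 + (0.064410 − 0.008510)/3 = 0.083043
R_{2,2} = 0.083043 + (0.083043 − 0.572609)/15 = 0.050405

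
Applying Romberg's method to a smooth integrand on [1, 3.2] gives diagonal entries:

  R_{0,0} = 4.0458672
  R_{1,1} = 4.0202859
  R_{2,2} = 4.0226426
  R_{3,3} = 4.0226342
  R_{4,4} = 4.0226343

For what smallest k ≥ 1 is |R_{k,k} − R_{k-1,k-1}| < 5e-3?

k = 2

|R_{1,1} − R_{0,0}| = 0.0255813 ≥ 5e-3
|R_{2,2} − R_{1,1}| = 0.0023567 < 5e-3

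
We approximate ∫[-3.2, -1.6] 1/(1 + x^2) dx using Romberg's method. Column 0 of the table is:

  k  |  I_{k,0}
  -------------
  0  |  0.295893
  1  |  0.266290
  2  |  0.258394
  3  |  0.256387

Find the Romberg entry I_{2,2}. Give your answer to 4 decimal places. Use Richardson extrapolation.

0.2557

I_{1,1} = (4·0.266290 − 0.295893) / 3 = 0.256422
I_{2,1} = 0.258394 + (0.258394 − 0.266290)/3 = 0.255762
I_{2,2} = 0.255762 + (0.255762 − 0.256422)/15 = 0.255718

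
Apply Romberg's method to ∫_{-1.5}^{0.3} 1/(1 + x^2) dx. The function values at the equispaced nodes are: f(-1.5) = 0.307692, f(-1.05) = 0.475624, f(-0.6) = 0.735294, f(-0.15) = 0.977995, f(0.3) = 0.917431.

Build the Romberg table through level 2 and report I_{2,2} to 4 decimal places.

1.2783

I_{0,0} (trapezoid, 1 panel, h=1.8000): 1.102611
I_{1,0} (trapezoid, 2 panels, h=0.9000): 1.213070
I_{2,0} (trapezoid, 4 panels, h=0.4500): 1.260664
I_{1,1} = 1.213070 + (1.213070 − 1.102611)/3 = 1.249890
I_{2,1} = 1.260664 + (1.260664 − 1.213070)/3 = 1.276529
I_{2,2} = 1.276529 + (1.276529 − 1.249890)/15 = 1.278305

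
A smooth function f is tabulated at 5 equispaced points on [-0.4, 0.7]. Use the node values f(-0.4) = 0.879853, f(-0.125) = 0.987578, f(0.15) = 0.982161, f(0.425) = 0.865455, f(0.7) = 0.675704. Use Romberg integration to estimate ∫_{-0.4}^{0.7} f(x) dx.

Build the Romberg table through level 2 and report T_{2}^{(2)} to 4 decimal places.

1.0019

T_{0}^{(0)} (trapezoid, 1 panel, h=1.1000): 0.855556
T_{1}^{(0)} (trapezoid, 2 panels, h=0.5500): 0.967967
T_{2}^{(0)} (trapezoid, 4 panels, h=0.2750): 0.993567
T_{1}^{(1)} = 0.967967 + (0.967967 − 0.855556)/3 = 1.005437
T_{2}^{(1)} = 0.993567 + (0.993567 − 0.967967)/3 = 1.002100
T_{2}^{(2)} = 1.002100 + (1.002100 − 1.005437)/15 = 1.001878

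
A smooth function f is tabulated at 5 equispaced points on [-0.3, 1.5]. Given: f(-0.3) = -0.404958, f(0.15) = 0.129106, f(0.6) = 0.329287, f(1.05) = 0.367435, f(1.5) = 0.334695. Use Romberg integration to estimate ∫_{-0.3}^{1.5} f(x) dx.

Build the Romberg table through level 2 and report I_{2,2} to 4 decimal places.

I_{0,0} (trapezoid, 1 panel, h=1.8000): -0.063237
I_{1,0} (trapezoid, 2 panels, h=0.9000): 0.264740
I_{2,0} (trapezoid, 4 panels, h=0.4500): 0.355813
I_{1,1} = 0.264740 + (0.264740 − (-0.063237))/3 = 0.374066
I_{2,1} = 0.355813 + (0.355813 − 0.264740)/3 = 0.386171
I_{2,2} = 0.386171 + (0.386171 − 0.374066)/15 = 0.386978

0.3870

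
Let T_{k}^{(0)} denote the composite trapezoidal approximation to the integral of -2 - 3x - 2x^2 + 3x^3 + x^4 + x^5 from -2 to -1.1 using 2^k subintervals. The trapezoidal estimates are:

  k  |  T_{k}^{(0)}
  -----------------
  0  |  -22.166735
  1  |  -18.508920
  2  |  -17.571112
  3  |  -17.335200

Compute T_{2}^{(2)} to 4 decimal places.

-17.2564

Richardson extrapolation on the trapezoidal column (denominator 4−1=3):
T_{1}^{(1)} = -18.508920 + (-18.508920 − (-22.166735))/3 = -17.289648
T_{2}^{(1)} = (4·(-17.571112) − (-18.508920)) / 3 = -17.258509
T_{2}^{(2)} = (16·(-17.258509) − (-17.289648)) / 15 = -17.256433
(Column j=1 coincides with Simpson's rule on the same nodes.)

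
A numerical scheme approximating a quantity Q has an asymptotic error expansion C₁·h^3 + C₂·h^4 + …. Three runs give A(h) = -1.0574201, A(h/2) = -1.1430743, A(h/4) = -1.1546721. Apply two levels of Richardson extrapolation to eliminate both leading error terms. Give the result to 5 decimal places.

-1.15640

First eliminate the h^3 term (factor 2^3 = 8):
  B₁ = (8·(-1.1430743) − (-1.0574201))/7 = -1.1553106
  B₂ = (8·(-1.1546721) − (-1.1430743))/7 = -1.1563289
Then eliminate the h^4 term (factor 2^4 = 16):
  (16·(-1.1563289) − (-1.1553106))/15 = -1.1563968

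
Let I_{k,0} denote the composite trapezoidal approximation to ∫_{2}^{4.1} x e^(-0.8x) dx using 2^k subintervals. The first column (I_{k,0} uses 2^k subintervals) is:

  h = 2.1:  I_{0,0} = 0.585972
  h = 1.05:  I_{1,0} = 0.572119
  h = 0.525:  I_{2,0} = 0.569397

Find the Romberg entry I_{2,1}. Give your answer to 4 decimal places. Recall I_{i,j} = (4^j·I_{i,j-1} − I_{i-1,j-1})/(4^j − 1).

0.5685

Richardson extrapolation on the trapezoidal column (denominator 4−1=3):
I_{2,1} = (4·0.569397 − 0.572119) / 3 = 0.568490
(Column j=1 coincides with Simpson's rule on the same nodes.)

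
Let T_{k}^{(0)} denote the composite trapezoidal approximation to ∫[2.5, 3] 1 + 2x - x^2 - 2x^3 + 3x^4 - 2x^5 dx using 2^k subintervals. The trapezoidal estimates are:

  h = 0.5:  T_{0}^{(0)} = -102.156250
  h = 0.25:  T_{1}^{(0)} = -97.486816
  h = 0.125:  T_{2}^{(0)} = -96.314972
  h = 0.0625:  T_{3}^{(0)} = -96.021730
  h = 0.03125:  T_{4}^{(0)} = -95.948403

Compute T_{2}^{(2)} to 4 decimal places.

-95.9240

Richardson extrapolation on the trapezoidal column (denominator 4−1=3):
T_{1}^{(1)} = -97.486816 + (-97.486816 − (-102.156250))/3 = -95.930338
T_{2}^{(1)} = (4·(-96.314972) − (-97.486816)) / 3 = -95.924357
T_{2}^{(2)} = -95.924357 + (-95.924357 − (-95.930338))/15 = -95.923958
(Column j=1 coincides with Simpson's rule on the same nodes.)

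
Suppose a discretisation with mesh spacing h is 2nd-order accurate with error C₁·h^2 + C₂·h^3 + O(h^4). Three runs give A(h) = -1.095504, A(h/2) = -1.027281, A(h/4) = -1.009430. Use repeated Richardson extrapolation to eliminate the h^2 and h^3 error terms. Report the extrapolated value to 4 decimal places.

-1.0033

First eliminate the h^2 term (factor 2^2 = 4):
  B₁ = (4·(-1.027281) − (-1.095504))/3 = -1.004540
  B₂ = (4·(-1.009430) − (-1.027281))/3 = -1.003480
Then eliminate the h^3 term (factor 2^3 = 8):
  (8·(-1.003480) − (-1.004540))/7 = -1.003329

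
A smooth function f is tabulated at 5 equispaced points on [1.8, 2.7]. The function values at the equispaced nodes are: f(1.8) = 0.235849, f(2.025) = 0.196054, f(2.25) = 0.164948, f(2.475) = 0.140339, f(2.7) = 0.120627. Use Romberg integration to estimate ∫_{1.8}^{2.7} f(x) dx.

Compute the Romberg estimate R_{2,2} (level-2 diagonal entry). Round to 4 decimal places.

0.1524

R_{0,0} (trapezoid, 1 panel, h=0.9000): 0.160414
R_{1,0} (trapezoid, 2 panels, h=0.4500): 0.154434
R_{2,0} (trapezoid, 4 panels, h=0.2250): 0.152905
R_{1,1} = 0.154434 + (0.154434 − 0.160414)/3 = 0.152441
R_{2,1} = 0.152905 + (0.152905 − 0.154434)/3 = 0.152395
R_{2,2} = 0.152395 + (0.152395 − 0.152441)/15 = 0.152392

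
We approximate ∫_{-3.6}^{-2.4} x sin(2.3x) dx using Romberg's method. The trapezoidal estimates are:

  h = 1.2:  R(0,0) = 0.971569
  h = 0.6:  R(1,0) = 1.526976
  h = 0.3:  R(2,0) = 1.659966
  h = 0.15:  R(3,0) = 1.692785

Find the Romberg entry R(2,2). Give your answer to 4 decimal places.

Richardson extrapolation on the trapezoidal column (denominator 4−1=3):
R(1,1) = (4·1.526976 − 0.971569) / 3 = 1.712112
R(2,1) = (4·1.659966 − 1.526976) / 3 = 1.704296
R(2,2) = 1.704296 + (1.704296 − 1.712112)/15 = 1.703775

1.7038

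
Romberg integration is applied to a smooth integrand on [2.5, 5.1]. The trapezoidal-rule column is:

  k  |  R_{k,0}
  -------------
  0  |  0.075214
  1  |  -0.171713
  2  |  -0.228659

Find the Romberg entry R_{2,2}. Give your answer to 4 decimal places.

-0.2472

R_{1,1} = (4·(-0.171713) − 0.075214) / 3 = -0.254022
R_{2,1} = -0.228659 + (-0.228659 − (-0.171713))/3 = -0.247641
R_{2,2} = (16·(-0.247641) − (-0.254022)) / 15 = -0.247216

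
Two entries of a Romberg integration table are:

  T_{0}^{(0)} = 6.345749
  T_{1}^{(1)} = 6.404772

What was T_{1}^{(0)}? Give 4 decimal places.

6.3900

From T_{1}^{(1)} = (4·T_{1}^{(0)} − T_{0}^{(0)})/3, solve for T_{1}^{(0)}:
4·T_{1}^{(0)} = 3·6.404772 + 6.345749 = 25.560065
T_{1}^{(0)} = 6.390016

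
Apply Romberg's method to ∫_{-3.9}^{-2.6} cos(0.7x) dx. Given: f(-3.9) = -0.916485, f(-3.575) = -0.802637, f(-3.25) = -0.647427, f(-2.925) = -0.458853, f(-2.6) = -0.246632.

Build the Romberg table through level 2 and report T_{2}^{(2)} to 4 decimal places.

T_{0}^{(0)} (trapezoid, 1 panel, h=1.3000): -0.756026
T_{1}^{(0)} (trapezoid, 2 panels, h=0.6500): -0.798841
T_{2}^{(0)} (trapezoid, 4 panels, h=0.3250): -0.809405
T_{1}^{(1)} = -0.798841 + (-0.798841 − (-0.756026))/3 = -0.813113
T_{2}^{(1)} = -0.809405 + (-0.809405 − (-0.798841))/3 = -0.812926
T_{2}^{(2)} = -0.812926 + (-0.812926 − (-0.813113))/15 = -0.812914

-0.8129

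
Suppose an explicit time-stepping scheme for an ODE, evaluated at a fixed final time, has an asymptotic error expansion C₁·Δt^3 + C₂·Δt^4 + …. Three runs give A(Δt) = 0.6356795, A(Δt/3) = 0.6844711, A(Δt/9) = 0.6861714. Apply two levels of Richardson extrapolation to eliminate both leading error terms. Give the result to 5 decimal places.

0.68624

First eliminate the Δt^3 term (factor 3^3 = 27):
  B₁ = (27·0.6844711 − 0.6356795)/26 = 0.6863477
  B₂ = (27·0.6861714 − 0.6844711)/26 = 0.6862368
Then eliminate the Δt^4 term (factor 3^4 = 81):
  (81·0.6862368 − 0.6863477)/80 = 0.6862354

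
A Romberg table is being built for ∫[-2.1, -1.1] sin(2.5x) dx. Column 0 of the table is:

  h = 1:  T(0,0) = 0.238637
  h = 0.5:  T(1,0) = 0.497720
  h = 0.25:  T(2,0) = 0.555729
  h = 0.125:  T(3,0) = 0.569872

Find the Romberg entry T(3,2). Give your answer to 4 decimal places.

T(2,1) = (4·0.555729 − 0.497720) / 3 = 0.575065
T(3,1) = (4·0.569872 − 0.555729) / 3 = 0.574586
T(3,2) = 0.574586 + (0.574586 − 0.575065)/15 = 0.574554

0.5746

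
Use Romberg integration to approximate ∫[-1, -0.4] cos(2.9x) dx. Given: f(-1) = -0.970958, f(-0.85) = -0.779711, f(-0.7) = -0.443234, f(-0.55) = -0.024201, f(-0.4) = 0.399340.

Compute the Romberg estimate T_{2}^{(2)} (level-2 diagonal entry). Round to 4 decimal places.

-0.2336

T_{0}^{(0)} (trapezoid, 1 panel, h=0.6000): -0.171485
T_{1}^{(0)} (trapezoid, 2 panels, h=0.3000): -0.218713
T_{2}^{(0)} (trapezoid, 4 panels, h=0.1500): -0.229943
T_{1}^{(1)} = -0.218713 + (-0.218713 − (-0.171485))/3 = -0.234456
T_{2}^{(1)} = -0.229943 + (-0.229943 − (-0.218713))/3 = -0.233686
T_{2}^{(2)} = -0.233686 + (-0.233686 − (-0.234456))/15 = -0.233635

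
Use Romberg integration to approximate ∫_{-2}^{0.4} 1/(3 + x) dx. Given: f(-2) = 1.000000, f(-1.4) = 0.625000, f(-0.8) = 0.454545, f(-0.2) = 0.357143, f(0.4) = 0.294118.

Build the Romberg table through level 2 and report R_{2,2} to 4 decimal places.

1.2251

R_{0,0} (trapezoid, 1 panel, h=2.4000): 1.552942
R_{1,0} (trapezoid, 2 panels, h=1.2000): 1.321925
R_{2,0} (trapezoid, 4 panels, h=0.6000): 1.250248
R_{1,1} = 1.321925 + (1.321925 − 1.552942)/3 = 1.244919
R_{2,1} = 1.250248 + (1.250248 − 1.321925)/3 = 1.226356
R_{2,2} = 1.226356 + (1.226356 − 1.244919)/15 = 1.225118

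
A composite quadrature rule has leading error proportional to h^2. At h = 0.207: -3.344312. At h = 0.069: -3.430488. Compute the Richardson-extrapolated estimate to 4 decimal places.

-3.4413

The leading error scales as h^2; refining by a factor of 3 reduces it by 3^2 = 9.
Extrapolated value = (9·A(h/3) − A(h)) / (9 − 1)
= (9·(-3.430488) − (-3.344312)) / 8
= -27.530080 / 8 = -3.441260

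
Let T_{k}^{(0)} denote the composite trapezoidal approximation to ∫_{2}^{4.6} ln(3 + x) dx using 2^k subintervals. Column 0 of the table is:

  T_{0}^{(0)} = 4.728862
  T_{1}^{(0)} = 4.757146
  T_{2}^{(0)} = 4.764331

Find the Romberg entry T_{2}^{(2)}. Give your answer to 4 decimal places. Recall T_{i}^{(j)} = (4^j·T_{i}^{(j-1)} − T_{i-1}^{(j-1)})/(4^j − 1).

Richardson extrapolation on the trapezoidal column (denominator 4−1=3):
T_{1}^{(1)} = 4.757146 + (4.757146 − 4.728862)/3 = 4.766574
T_{2}^{(1)} = 4.764331 + (4.764331 − 4.757146)/3 = 4.766726
T_{2}^{(2)} = (16·4.766726 − 4.766574) / 15 = 4.766736

4.7667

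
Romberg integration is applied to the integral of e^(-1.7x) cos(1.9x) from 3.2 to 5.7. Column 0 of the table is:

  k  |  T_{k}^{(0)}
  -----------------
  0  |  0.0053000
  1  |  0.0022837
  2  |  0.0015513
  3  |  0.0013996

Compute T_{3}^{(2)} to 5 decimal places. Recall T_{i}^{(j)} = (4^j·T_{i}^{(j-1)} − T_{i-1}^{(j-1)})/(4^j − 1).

T_{2}^{(1)} = (4·0.0015513 − 0.0022837) / 3 = 0.0013072
T_{3}^{(1)} = (4·0.0013996 − 0.0015513) / 3 = 0.0013490
T_{3}^{(2)} = 0.0013490 + (0.0013490 − 0.0013072)/15 = 0.0013518

0.00135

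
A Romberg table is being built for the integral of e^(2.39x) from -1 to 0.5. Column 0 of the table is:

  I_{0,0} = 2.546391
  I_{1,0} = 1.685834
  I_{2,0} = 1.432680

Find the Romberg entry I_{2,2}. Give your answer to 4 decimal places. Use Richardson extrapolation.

Richardson extrapolation on the trapezoidal column (denominator 4−1=3):
I_{1,1} = (4·1.685834 − 2.546391) / 3 = 1.398982
I_{2,1} = (4·1.432680 − 1.685834) / 3 = 1.348295
I_{2,2} = 1.348295 + (1.348295 − 1.398982)/15 = 1.344916

1.3449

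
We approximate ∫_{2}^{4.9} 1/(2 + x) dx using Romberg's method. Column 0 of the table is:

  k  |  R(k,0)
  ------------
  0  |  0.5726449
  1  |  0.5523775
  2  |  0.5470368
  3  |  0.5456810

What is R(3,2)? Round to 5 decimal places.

R(2,1) = 0.5470368 + (0.5470368 − 0.5523775)/3 = 0.5452566
R(3,1) = (4·0.5456810 − 0.5470368) / 3 = 0.5452291
R(3,2) = (16·0.5452291 − 0.5452566) / 15 = 0.5452273
(Column j=1 coincides with Simpson's rule on the same nodes.)

0.54523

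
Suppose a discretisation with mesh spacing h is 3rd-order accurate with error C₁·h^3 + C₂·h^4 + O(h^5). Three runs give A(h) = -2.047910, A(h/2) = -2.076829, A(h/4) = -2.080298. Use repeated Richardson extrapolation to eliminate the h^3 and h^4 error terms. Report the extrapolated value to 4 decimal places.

First eliminate the h^3 term (factor 2^3 = 8):
  B₁ = (8·(-2.076829) − (-2.047910))/7 = -2.080960
  B₂ = (8·(-2.080298) − (-2.076829))/7 = -2.080794
Then eliminate the h^4 term (factor 2^4 = 16):
  (16·(-2.080794) − (-2.080960))/15 = -2.080783

-2.0808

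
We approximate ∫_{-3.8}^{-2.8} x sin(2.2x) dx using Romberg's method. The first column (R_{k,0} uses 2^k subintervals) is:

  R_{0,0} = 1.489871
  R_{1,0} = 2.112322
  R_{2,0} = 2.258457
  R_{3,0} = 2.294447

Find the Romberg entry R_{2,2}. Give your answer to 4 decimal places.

2.3063

R_{1,1} = (4·2.112322 − 1.489871) / 3 = 2.319806
R_{2,1} = 2.258457 + (2.258457 − 2.112322)/3 = 2.307169
R_{2,2} = 2.307169 + (2.307169 − 2.319806)/15 = 2.306327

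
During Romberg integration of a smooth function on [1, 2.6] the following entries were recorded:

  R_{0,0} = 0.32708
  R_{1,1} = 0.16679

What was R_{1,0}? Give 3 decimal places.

From R_{1,1} = (4·R_{1,0} − R_{0,0})/3, solve for R_{1,0}:
4·R_{1,0} = 3·0.16679 + 0.32708 = 0.82745
R_{1,0} = 0.20686

0.207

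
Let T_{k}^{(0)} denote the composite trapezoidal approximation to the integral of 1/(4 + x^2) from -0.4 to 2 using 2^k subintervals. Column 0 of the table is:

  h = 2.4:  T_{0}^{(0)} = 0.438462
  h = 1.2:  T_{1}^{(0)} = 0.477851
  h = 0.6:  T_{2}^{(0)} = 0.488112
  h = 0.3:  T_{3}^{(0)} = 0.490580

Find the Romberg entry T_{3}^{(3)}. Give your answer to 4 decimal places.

0.4914

T_{1}^{(1)} = (4·0.477851 − 0.438462) / 3 = 0.490981
T_{2}^{(1)} = (4·0.488112 − 0.477851) / 3 = 0.491532
T_{3}^{(1)} = 0.490580 + (0.490580 − 0.488112)/3 = 0.491403
T_{2}^{(2)} = 0.491532 + (0.491532 − 0.490981)/15 = 0.491569
T_{3}^{(2)} = 0.491403 + (0.491403 − 0.491532)/15 = 0.491394
T_{3}^{(3)} = 0.491394 + (0.491394 − 0.491569)/63 = 0.491391
(Column j=1 coincides with Simpson's rule on the same nodes.)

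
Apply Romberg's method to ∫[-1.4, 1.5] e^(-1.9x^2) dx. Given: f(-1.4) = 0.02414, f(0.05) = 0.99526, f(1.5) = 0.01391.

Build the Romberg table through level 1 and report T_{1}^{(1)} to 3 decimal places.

T_{0}^{(0)} (trapezoid, 1 panel, h=2.9000): 0.05517
T_{1}^{(0)} (trapezoid, 2 panels, h=1.4500): 1.47071
T_{1}^{(1)} = 1.47071 + (1.47071 − 0.05517)/3 = 1.94256

1.943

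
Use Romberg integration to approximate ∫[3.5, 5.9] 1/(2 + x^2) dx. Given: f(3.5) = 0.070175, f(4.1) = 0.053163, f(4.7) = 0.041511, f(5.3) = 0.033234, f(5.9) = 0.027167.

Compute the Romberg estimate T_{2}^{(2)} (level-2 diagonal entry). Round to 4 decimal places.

T_{0}^{(0)} (trapezoid, 1 panel, h=2.4000): 0.116810
T_{1}^{(0)} (trapezoid, 2 panels, h=1.2000): 0.108218
T_{2}^{(0)} (trapezoid, 4 panels, h=0.6000): 0.105947
T_{1}^{(1)} = 0.108218 + (0.108218 − 0.116810)/3 = 0.105354
T_{2}^{(1)} = 0.105947 + (0.105947 − 0.108218)/3 = 0.105190
T_{2}^{(2)} = 0.105190 + (0.105190 − 0.105354)/15 = 0.105179

0.1052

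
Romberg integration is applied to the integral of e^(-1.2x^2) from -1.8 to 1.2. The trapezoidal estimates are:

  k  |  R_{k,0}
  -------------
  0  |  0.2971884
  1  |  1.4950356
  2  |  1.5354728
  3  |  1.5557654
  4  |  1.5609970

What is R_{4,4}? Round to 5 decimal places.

1.56274

Richardson extrapolation on the trapezoidal column (denominator 4−1=3):
R_{1,1} = (4·1.4950356 − 0.2971884) / 3 = 1.8943180
R_{2,1} = 1.5354728 + (1.5354728 − 1.4950356)/3 = 1.5489519
R_{3,1} = (4·1.5557654 − 1.5354728) / 3 = 1.5625296
R_{4,1} = (4·1.5609970 − 1.5557654) / 3 = 1.5627409
R_{2,2} = (16·1.5489519 − 1.8943180) / 15 = 1.5259275
R_{3,2} = (16·1.5625296 − 1.5489519) / 15 = 1.5634348
R_{4,2} = (16·1.5627409 − 1.5625296) / 15 = 1.5627550
R_{3,3} = (64·1.5634348 − 1.5259275) / 63 = 1.5640302
R_{4,3} = 1.5627550 + (1.5627550 − 1.5634348)/63 = 1.5627442
R_{4,4} = 1.5627442 + (1.5627442 − 1.5640302)/255 = 1.5627392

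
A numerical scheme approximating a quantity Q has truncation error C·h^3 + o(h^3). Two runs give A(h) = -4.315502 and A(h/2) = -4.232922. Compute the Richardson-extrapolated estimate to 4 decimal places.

-4.2211

Extrapolated value = (8·A(h/2) − A(h)) / (8 − 1)
= (8·(-4.232922) − (-4.315502)) / 7
= -29.547874 / 7 = -4.221125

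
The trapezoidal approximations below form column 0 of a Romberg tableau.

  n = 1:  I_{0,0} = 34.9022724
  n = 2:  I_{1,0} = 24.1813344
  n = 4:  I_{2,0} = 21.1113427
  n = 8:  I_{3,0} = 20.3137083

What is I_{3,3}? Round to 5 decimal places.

20.04502

Richardson extrapolation on the trapezoidal column (denominator 4−1=3):
I_{1,1} = (4·24.1813344 − 34.9022724) / 3 = 20.6076884
I_{2,1} = 21.1113427 + (21.1113427 − 24.1813344)/3 = 20.0880121
I_{3,1} = 20.3137083 + (20.3137083 − 21.1113427)/3 = 20.0478302
I_{2,2} = 20.0880121 + (20.0880121 − 20.6076884)/15 = 20.0533670
I_{3,2} = 20.0478302 + (20.0478302 − 20.0880121)/15 = 20.0451514
I_{3,3} = (64·20.0451514 − 20.0533670) / 63 = 20.0450210
(Column j=1 coincides with Simpson's rule on the same nodes.)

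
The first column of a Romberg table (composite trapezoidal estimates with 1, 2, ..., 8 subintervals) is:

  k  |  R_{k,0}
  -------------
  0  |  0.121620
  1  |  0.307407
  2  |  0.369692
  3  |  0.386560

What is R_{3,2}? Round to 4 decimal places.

R_{2,1} = 0.369692 + (0.369692 − 0.307407)/3 = 0.390454
R_{3,1} = 0.386560 + (0.386560 − 0.369692)/3 = 0.392183
R_{3,2} = 0.392183 + (0.392183 − 0.390454)/15 = 0.392298

0.3923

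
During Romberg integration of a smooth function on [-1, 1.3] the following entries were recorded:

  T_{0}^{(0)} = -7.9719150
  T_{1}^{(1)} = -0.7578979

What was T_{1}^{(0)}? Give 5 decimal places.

From T_{1}^{(1)} = (4·T_{1}^{(0)} − T_{0}^{(0)})/3, solve for T_{1}^{(0)}:
4·T_{1}^{(0)} = 3·(-0.7578979) + (-7.9719150) = -10.2456087
T_{1}^{(0)} = -2.5614022

-2.56140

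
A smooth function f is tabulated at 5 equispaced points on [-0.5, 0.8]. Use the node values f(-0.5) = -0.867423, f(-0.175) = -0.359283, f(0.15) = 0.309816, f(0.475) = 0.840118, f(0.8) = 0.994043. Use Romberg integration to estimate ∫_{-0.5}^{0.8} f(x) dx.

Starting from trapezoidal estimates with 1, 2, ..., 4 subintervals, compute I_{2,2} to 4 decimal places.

I_{0,0} (trapezoid, 1 panel, h=1.3000): 0.082303
I_{1,0} (trapezoid, 2 panels, h=0.6500): 0.242532
I_{2,0} (trapezoid, 4 panels, h=0.3250): 0.277537
I_{1,1} = 0.242532 + (0.242532 − 0.082303)/3 = 0.295942
I_{2,1} = 0.277537 + (0.277537 − 0.242532)/3 = 0.289205
I_{2,2} = 0.289205 + (0.289205 − 0.295942)/15 = 0.288756

0.2888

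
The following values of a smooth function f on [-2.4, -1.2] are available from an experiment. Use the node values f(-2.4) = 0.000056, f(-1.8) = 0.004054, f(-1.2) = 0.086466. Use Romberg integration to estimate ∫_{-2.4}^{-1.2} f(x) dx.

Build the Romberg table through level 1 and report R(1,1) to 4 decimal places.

0.0205

R(0,0) (trapezoid, 1 panel, h=1.2000): 0.051913
R(1,0) (trapezoid, 2 panels, h=0.6000): 0.028389
R(1,1) = 0.028389 + (0.028389 − 0.051913)/3 = 0.020548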